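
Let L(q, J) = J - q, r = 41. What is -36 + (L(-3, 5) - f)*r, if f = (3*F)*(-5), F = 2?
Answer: 1522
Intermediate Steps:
f = -30 (f = (3*2)*(-5) = 6*(-5) = -30)
-36 + (L(-3, 5) - f)*r = -36 + ((5 - 1*(-3)) - 1*(-30))*41 = -36 + ((5 + 3) + 30)*41 = -36 + (8 + 30)*41 = -36 + 38*41 = -36 + 1558 = 1522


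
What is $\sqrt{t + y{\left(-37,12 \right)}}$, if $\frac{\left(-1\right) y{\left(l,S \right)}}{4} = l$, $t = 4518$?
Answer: $\sqrt{4666} \approx 68.308$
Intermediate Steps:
$y{\left(l,S \right)} = - 4 l$
$\sqrt{t + y{\left(-37,12 \right)}} = \sqrt{4518 - -148} = \sqrt{4518 + 148} = \sqrt{4666}$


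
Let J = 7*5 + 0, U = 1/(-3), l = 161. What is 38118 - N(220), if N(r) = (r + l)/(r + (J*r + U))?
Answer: 905644419/23759 ≈ 38118.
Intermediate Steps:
U = -⅓ ≈ -0.33333
J = 35 (J = 35 + 0 = 35)
N(r) = (161 + r)/(-⅓ + 36*r) (N(r) = (r + 161)/(r + (35*r - ⅓)) = (161 + r)/(r + (-⅓ + 35*r)) = (161 + r)/(-⅓ + 36*r))
38118 - N(220) = 38118 - 3*(161 + 220)/(-1 + 108*220) = 38118 - 3*381/(-1 + 23760) = 38118 - 3*381/23759 = 38118 - 1*1143/23759 = 38118 - 1143/23759 = 905644419/23759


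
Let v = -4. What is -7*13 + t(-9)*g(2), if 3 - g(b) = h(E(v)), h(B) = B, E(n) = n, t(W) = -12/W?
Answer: -245/3 ≈ -81.667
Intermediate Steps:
g(b) = 7 (g(b) = 3 - 1*(-4) = 3 + 4 = 7)
-7*13 + t(-9)*g(2) = -7*13 - 12/(-9)*7 = -91 - 12*(-⅑)*7 = -91 + (4/3)*7 = -91 + 28/3 = -245/3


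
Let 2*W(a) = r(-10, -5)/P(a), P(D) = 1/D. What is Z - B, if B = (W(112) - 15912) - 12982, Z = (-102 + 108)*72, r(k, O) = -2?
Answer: 29438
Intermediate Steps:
P(D) = 1/D
Z = 432 (Z = 6*72 = 432)
W(a) = -a (W(a) = (-2*a)/2 = -a)
B = -29006 (B = (-1*112 - 15912) - 12982 = (-112 - 15912) - 12982 = -16024 - 12982 = -29006)
Z - B = 432 - 1*(-29006) = 432 + 29006 = 29438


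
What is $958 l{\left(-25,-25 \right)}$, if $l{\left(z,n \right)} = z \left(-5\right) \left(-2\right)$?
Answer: $-239500$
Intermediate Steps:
$l{\left(z,n \right)} = 10 z$ ($l{\left(z,n \right)} = - 5 z \left(-2\right) = 10 z$)
$958 l{\left(-25,-25 \right)} = 958 \cdot 10 \left(-25\right) = 958 \left(-250\right) = -239500$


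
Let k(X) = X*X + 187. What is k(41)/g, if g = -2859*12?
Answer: -467/8577 ≈ -0.054448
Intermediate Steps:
g = -34308
k(X) = 187 + X² (k(X) = X² + 187 = 187 + X²)
k(41)/g = (187 + 41²)/(-34308) = (187 + 1681)*(-1/34308) = 1868*(-1/34308) = -467/8577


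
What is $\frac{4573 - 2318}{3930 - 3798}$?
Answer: $\frac{205}{12} \approx 17.083$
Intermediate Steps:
$\frac{4573 - 2318}{3930 - 3798} = \frac{2255}{132} = 2255 \cdot \frac{1}{132} = \frac{205}{12}$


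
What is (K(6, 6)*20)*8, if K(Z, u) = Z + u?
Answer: 1920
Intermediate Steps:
(K(6, 6)*20)*8 = ((6 + 6)*20)*8 = (12*20)*8 = 240*8 = 1920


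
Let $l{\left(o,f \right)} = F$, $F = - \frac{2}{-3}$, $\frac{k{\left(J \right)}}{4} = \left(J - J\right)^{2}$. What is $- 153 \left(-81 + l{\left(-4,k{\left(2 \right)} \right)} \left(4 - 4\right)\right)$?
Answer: $12393$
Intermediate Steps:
$k{\left(J \right)} = 0$ ($k{\left(J \right)} = 4 \left(J - J\right)^{2} = 4 \cdot 0^{2} = 4 \cdot 0 = 0$)
$F = \frac{2}{3}$ ($F = \left(-2\right) \left(- \frac{1}{3}\right) = \frac{2}{3} \approx 0.66667$)
$l{\left(o,f \right)} = \frac{2}{3}$
$- 153 \left(-81 + l{\left(-4,k{\left(2 \right)} \right)} \left(4 - 4\right)\right) = - 153 \left(-81 + \frac{2 \left(4 - 4\right)}{3}\right) = - 153 \left(-81 + \frac{2}{3} \cdot 0\right) = - 153 \left(-81 + 0\right) = \left(-153\right) \left(-81\right) = 12393$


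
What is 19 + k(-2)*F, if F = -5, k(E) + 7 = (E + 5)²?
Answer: 9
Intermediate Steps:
k(E) = -7 + (5 + E)² (k(E) = -7 + (E + 5)² = -7 + (5 + E)²)
19 + k(-2)*F = 19 + (-7 + (5 - 2)²)*(-5) = 19 + (-7 + 3²)*(-5) = 19 + (-7 + 9)*(-5) = 19 + 2*(-5) = 19 - 10 = 9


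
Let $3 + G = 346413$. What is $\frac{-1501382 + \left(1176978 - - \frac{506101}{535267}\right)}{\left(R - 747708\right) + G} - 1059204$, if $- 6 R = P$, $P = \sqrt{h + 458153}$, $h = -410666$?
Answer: $- \frac{1095632693643752231473500}{1034393308400650673} - \frac{347284499534 \sqrt{47487}}{1034393308400650673} \approx -1.0592 \cdot 10^{6}$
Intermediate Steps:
$G = 346410$ ($G = -3 + 346413 = 346410$)
$P = \sqrt{47487}$ ($P = \sqrt{-410666 + 458153} = \sqrt{47487} \approx 217.92$)
$R = - \frac{\sqrt{47487}}{6} \approx -36.319$
$\frac{-1501382 + \left(1176978 - - \frac{506101}{535267}\right)}{\left(R - 747708\right) + G} - 1059204 = \frac{-1501382 + \left(1176978 - - \frac{506101}{535267}\right)}{\left(- \frac{\sqrt{47487}}{6} - 747708\right) + 346410} - 1059204 = \frac{-1501382 + \left(1176978 - \left(-506101\right) \frac{1}{535267}\right)}{\left(- \frac{\sqrt{47487}}{6} - 747708\right) + 346410} - 1059204 = \frac{-1501382 + \left(1176978 - - \frac{506101}{535267}\right)}{\left(-747708 - \frac{\sqrt{47487}}{6}\right) + 346410} - 1059204 = \frac{-1501382 + \left(1176978 + \frac{506101}{535267}\right)}{-401298 - \frac{\sqrt{47487}}{6}} - 1059204 = \frac{-1501382 + \frac{629997989227}{535267}}{-401298 - \frac{\sqrt{47487}}{6}} - 1059204 = - \frac{173642249767}{535267 \left(-401298 - \frac{\sqrt{47487}}{6}\right)} - 1059204 = -1059204 - \frac{173642249767}{535267 \left(-401298 - \frac{\sqrt{47487}}{6}\right)}$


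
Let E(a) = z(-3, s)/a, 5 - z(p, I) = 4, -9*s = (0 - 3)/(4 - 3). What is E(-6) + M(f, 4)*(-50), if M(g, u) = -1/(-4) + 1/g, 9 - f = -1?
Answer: -53/3 ≈ -17.667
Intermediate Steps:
f = 10 (f = 9 - 1*(-1) = 9 + 1 = 10)
s = 1/3 (s = -(0 - 3)/(9*(4 - 3)) = -(-1)/(3*1) = -(-1)/3 = -1/9*(-3) = 1/3 ≈ 0.33333)
z(p, I) = 1 (z(p, I) = 5 - 1*4 = 5 - 4 = 1)
M(g, u) = 1/4 + 1/g (M(g, u) = -1*(-1/4) + 1/g = 1/4 + 1/g)
E(a) = 1/a
E(-6) + M(f, 4)*(-50) = 1/(-6) + ((1/4)*(4 + 10)/10)*(-50) = -1/6 + ((1/4)*(1/10)*14)*(-50) = -1/6 + (7/20)*(-50) = -1/6 - 35/2 = -53/3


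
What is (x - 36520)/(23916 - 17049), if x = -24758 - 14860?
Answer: -76138/6867 ≈ -11.088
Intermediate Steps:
x = -39618
(x - 36520)/(23916 - 17049) = (-39618 - 36520)/(23916 - 17049) = -76138/6867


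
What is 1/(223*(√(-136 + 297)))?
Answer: √161/35903 ≈ 0.00035341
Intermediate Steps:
1/(223*(√(-136 + 297))) = 1/(223*(√161)) = (√161/161)/223 = √161/35903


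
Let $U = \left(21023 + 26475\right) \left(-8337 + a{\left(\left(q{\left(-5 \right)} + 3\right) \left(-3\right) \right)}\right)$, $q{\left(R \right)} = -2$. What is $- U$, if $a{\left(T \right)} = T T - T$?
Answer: $395420850$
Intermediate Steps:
$a{\left(T \right)} = T^{2} - T$
$U = -395420850$ ($U = \left(21023 + 26475\right) \left(-8337 + \left(-2 + 3\right) \left(-3\right) \left(-1 + \left(-2 + 3\right) \left(-3\right)\right)\right) = 47498 \left(-8337 + 1 \left(-3\right) \left(-1 + 1 \left(-3\right)\right)\right) = 47498 \left(-8337 - 3 \left(-1 - 3\right)\right) = 47498 \left(-8337 - -12\right) = 47498 \left(-8337 + 12\right) = 47498 \left(-8325\right) = -395420850$)
$- U = \left(-1\right) \left(-395420850\right) = 395420850$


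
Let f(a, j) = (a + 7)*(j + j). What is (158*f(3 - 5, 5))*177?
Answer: 1398300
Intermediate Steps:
f(a, j) = 2*j*(7 + a) (f(a, j) = (7 + a)*(2*j) = 2*j*(7 + a))
(158*f(3 - 5, 5))*177 = (158*(2*5*(7 + (3 - 5))))*177 = (158*(2*5*(7 - 2)))*177 = (158*(2*5*5))*177 = (158*50)*177 = 7900*177 = 1398300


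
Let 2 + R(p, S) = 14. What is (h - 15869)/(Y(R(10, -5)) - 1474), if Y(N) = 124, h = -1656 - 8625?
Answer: 523/27 ≈ 19.370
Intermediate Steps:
h = -10281
R(p, S) = 12 (R(p, S) = -2 + 14 = 12)
(h - 15869)/(Y(R(10, -5)) - 1474) = (-10281 - 15869)/(124 - 1474) = -26150/(-1350) = -26150*(-1/1350) = 523/27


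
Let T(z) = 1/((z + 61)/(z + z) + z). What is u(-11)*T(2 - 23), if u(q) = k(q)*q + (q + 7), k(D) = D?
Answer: -2457/461 ≈ -5.3297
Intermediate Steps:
u(q) = 7 + q + q² (u(q) = q*q + (q + 7) = q² + (7 + q) = 7 + q + q²)
T(z) = 1/(z + (61 + z)/(2*z)) (T(z) = 1/((61 + z)/((2*z)) + z) = 1/((61 + z)*(1/(2*z)) + z) = 1/((61 + z)/(2*z) + z) = 1/(z + (61 + z)/(2*z)))
u(-11)*T(2 - 23) = (7 - 11 + (-11)²)*(2*(2 - 23)/(61 + (2 - 23) + 2*(2 - 23)²)) = (7 - 11 + 121)*(2*(-21)/(61 - 21 + 2*(-21)²)) = 117*(2*(-21)/(61 - 21 + 2*441)) = 117*(2*(-21)/(61 - 21 + 882)) = 117*(2*(-21)/922) = 117*(2*(-21)*(1/922)) = 117*(-21/461) = -2457/461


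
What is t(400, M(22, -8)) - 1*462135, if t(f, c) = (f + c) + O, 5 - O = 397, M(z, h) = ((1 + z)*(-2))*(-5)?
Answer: -461897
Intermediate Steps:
M(z, h) = 10 + 10*z (M(z, h) = (-2 - 2*z)*(-5) = 10 + 10*z)
O = -392 (O = 5 - 1*397 = 5 - 397 = -392)
t(f, c) = -392 + c + f (t(f, c) = (f + c) - 392 = (c + f) - 392 = -392 + c + f)
t(400, M(22, -8)) - 1*462135 = (-392 + (10 + 10*22) + 400) - 1*462135 = (-392 + (10 + 220) + 400) - 462135 = (-392 + 230 + 400) - 462135 = 238 - 462135 = -461897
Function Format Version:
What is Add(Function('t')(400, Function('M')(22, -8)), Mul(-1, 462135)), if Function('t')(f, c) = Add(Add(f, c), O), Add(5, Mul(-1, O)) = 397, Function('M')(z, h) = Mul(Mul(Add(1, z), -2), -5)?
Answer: -461897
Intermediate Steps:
Function('M')(z, h) = Add(10, Mul(10, z)) (Function('M')(z, h) = Mul(Add(-2, Mul(-2, z)), -5) = Add(10, Mul(10, z)))
O = -392 (O = Add(5, Mul(-1, 397)) = Add(5, -397) = -392)
Function('t')(f, c) = Add(-392, c, f) (Function('t')(f, c) = Add(Add(f, c), -392) = Add(Add(c, f), -392) = Add(-392, c, f))
Add(Function('t')(400, Function('M')(22, -8)), Mul(-1, 462135)) = Add(Add(-392, Add(10, Mul(10, 22)), 400), Mul(-1, 462135)) = Add(Add(-392, Add(10, 220), 400), -462135) = Add(Add(-392, 230, 400), -462135) = Add(238, -462135) = -461897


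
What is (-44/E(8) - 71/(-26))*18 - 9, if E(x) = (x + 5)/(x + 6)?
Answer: -10566/13 ≈ -812.77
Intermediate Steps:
E(x) = (5 + x)/(6 + x)
(-44/E(8) - 71/(-26))*18 - 9 = (-44*(6 + 8)/(5 + 8) - 71/(-26))*18 - 9 = (-44/(13/14) - 71*(-1/26))*18 - 9 = (-44/((1/14)*13) + 71/26)*18 - 9 = (-44/13/14 + 71/26)*18 - 9 = (-44*14/13 + 71/26)*18 - 9 = (-616/13 + 71/26)*18 - 9 = -1161/26*18 - 9 = -10449/13 - 9 = -10566/13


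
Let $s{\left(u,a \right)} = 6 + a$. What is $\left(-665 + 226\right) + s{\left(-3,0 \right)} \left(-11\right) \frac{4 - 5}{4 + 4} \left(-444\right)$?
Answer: $-4102$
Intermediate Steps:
$\left(-665 + 226\right) + s{\left(-3,0 \right)} \left(-11\right) \frac{4 - 5}{4 + 4} \left(-444\right) = \left(-665 + 226\right) + \left(6 + 0\right) \left(-11\right) \frac{4 - 5}{4 + 4} \left(-444\right) = -439 + 6 \left(-11\right) \left(- \frac{1}{8}\right) \left(-444\right) = -439 + - 66 \left(\left(-1\right) \frac{1}{8}\right) \left(-444\right) = -439 + \left(-66\right) \left(- \frac{1}{8}\right) \left(-444\right) = -439 + \frac{33}{4} \left(-444\right) = -439 - 3663 = -4102$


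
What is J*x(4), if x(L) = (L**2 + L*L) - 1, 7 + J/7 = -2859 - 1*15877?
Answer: -4067231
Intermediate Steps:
J = -131201 (J = -49 + 7*(-2859 - 1*15877) = -49 + 7*(-2859 - 15877) = -49 + 7*(-18736) = -49 - 131152 = -131201)
x(L) = -1 + 2*L**2 (x(L) = (L**2 + L**2) - 1 = 2*L**2 - 1 = -1 + 2*L**2)
J*x(4) = -131201*(-1 + 2*4**2) = -131201*(-1 + 2*16) = -131201*(-1 + 32) = -131201*31 = -4067231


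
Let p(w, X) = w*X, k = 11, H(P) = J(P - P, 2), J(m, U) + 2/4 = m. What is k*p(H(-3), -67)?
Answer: 737/2 ≈ 368.50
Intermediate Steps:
J(m, U) = -½ + m
H(P) = -½ (H(P) = -½ + (P - P) = -½ + 0 = -½)
p(w, X) = X*w
k*p(H(-3), -67) = 11*(-67*(-½)) = 11*(67/2) = 737/2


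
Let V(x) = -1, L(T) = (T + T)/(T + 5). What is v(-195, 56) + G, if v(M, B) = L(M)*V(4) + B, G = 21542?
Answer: 410323/19 ≈ 21596.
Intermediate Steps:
L(T) = 2*T/(5 + T) (L(T) = (2*T)/(5 + T) = 2*T/(5 + T))
v(M, B) = B - 2*M/(5 + M) (v(M, B) = (2*M/(5 + M))*(-1) + B = -2*M/(5 + M) + B = B - 2*M/(5 + M))
v(-195, 56) + G = (-2*(-195) + 56*(5 - 195))/(5 - 195) + 21542 = (390 + 56*(-190))/(-190) + 21542 = -(390 - 10640)/190 + 21542 = -1/190*(-10250) + 21542 = 1025/19 + 21542 = 410323/19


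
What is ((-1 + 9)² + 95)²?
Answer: 25281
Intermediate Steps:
((-1 + 9)² + 95)² = (8² + 95)² = (64 + 95)² = 159² = 25281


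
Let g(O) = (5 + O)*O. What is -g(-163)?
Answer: -25754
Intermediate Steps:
g(O) = O*(5 + O)
-g(-163) = -(-163)*(5 - 163) = -(-163)*(-158) = -1*25754 = -25754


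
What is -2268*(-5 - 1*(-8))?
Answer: -6804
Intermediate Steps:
-2268*(-5 - 1*(-8)) = -2268*(-5 + 8) = -2268*3 = -6804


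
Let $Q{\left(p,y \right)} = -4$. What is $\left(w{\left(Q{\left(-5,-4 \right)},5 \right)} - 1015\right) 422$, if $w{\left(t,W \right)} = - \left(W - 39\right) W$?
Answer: $-356590$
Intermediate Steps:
$w{\left(t,W \right)} = - W \left(-39 + W\right)$ ($w{\left(t,W \right)} = - \left(-39 + W\right) W = - W \left(-39 + W\right)$)
$\left(w{\left(Q{\left(-5,-4 \right)},5 \right)} - 1015\right) 422 = \left(5 \left(39 - 5\right) - 1015\right) 422 = \left(5 \cdot 34 - 1015\right) 422 = \left(170 - 1015\right) 422 = \left(-845\right) 422 = -356590$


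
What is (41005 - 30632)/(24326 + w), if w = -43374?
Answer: -10373/19048 ≈ -0.54457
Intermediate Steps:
(41005 - 30632)/(24326 + w) = (41005 - 30632)/(24326 - 43374) = 10373/(-19048) = 10373*(-1/19048) = -10373/19048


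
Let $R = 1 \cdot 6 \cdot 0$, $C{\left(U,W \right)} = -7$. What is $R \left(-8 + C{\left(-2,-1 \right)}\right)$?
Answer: $0$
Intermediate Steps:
$R = 0$ ($R = 6 \cdot 0 = 0$)
$R \left(-8 + C{\left(-2,-1 \right)}\right) = 0 \left(-8 - 7\right) = 0 \left(-15\right) = 0$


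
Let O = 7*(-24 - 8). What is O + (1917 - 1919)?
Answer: -226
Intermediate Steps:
O = -224 (O = 7*(-32) = -224)
O + (1917 - 1919) = -224 + (1917 - 1919) = -224 - 2 = -226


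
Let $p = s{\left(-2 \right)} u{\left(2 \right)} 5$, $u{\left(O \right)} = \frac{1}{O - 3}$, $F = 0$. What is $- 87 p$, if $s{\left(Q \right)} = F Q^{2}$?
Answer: $0$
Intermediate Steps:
$s{\left(Q \right)} = 0$ ($s{\left(Q \right)} = 0 Q^{2} = 0$)
$u{\left(O \right)} = \frac{1}{-3 + O}$
$p = 0$ ($p = \frac{0}{-3 + 2} \cdot 5 = \frac{0}{-1} \cdot 5 = 0 \left(-1\right) 5 = 0 \cdot 5 = 0$)
$- 87 p = \left(-87\right) 0 = 0$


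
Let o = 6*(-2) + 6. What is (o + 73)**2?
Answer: 4489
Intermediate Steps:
o = -6 (o = -12 + 6 = -6)
(o + 73)**2 = (-6 + 73)**2 = 67**2 = 4489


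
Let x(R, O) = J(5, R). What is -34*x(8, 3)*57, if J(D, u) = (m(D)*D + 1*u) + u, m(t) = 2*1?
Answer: -50388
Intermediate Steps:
m(t) = 2
J(D, u) = 2*D + 2*u (J(D, u) = (2*D + 1*u) + u = (2*D + u) + u = (u + 2*D) + u = 2*D + 2*u)
x(R, O) = 10 + 2*R (x(R, O) = 2*5 + 2*R = 10 + 2*R)
-34*x(8, 3)*57 = -34*(10 + 2*8)*57 = -34*(10 + 16)*57 = -34*26*57 = -884*57 = -50388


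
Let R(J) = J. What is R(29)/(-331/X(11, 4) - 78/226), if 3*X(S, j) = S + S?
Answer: -72094/113067 ≈ -0.63762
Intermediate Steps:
X(S, j) = 2*S/3 (X(S, j) = (S + S)/3 = (2*S)/3 = 2*S/3)
R(29)/(-331/X(11, 4) - 78/226) = 29/(-331/((⅔)*11) - 78/226) = 29/(-331/22/3 - 78*1/226) = 29/(-331*3/22 - 39/113) = 29/(-993/22 - 39/113) = 29/(-113067/2486) = 29*(-2486/113067) = -72094/113067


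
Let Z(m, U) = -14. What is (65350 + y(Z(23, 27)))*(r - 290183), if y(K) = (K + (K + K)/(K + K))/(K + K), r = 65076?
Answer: -411903714991/28 ≈ -1.4711e+10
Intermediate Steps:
y(K) = (1 + K)/(2*K) (y(K) = (K + (2*K)/((2*K)))/((2*K)) = (K + (2*K)*(1/(2*K)))*(1/(2*K)) = (K + 1)*(1/(2*K)) = (1 + K)*(1/(2*K)) = (1 + K)/(2*K))
(65350 + y(Z(23, 27)))*(r - 290183) = (65350 + (1/2)*(1 - 14)/(-14))*(65076 - 290183) = (65350 + (1/2)*(-1/14)*(-13))*(-225107) = (65350 + 13/28)*(-225107) = (1829813/28)*(-225107) = -411903714991/28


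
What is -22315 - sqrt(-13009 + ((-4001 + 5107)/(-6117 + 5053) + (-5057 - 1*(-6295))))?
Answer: -22315 - 5*I*sqrt(679953)/38 ≈ -22315.0 - 108.5*I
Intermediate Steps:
-22315 - sqrt(-13009 + ((-4001 + 5107)/(-6117 + 5053) + (-5057 - 1*(-6295)))) = -22315 - sqrt(-13009 + (1106/(-1064) + (-5057 + 6295))) = -22315 - sqrt(-13009 + (1106*(-1/1064) + 1238)) = -22315 - sqrt(-13009 + (-79/76 + 1238)) = -22315 - sqrt(-13009 + 94009/76) = -22315 - sqrt(-894675/76) = -22315 - 5*I*sqrt(679953)/38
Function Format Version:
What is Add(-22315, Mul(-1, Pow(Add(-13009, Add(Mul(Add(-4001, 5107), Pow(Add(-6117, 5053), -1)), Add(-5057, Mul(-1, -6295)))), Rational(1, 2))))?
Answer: Add(-22315, Mul(Rational(-5, 38), I, Pow(679953, Rational(1, 2)))) ≈ Add(-22315., Mul(-108.50, I))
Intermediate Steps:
Add(-22315, Mul(-1, Pow(Add(-13009, Add(Mul(Add(-4001, 5107), Pow(Add(-6117, 5053), -1)), Add(-5057, Mul(-1, -6295)))), Rational(1, 2)))) = Add(-22315, Mul(-1, Pow(Add(-13009, Add(Mul(1106, Pow(-1064, -1)), Add(-5057, 6295))), Rational(1, 2)))) = Add(-22315, Mul(-1, Pow(Add(-13009, Add(Mul(1106, Rational(-1, 1064)), 1238)), Rational(1, 2)))) = Add(-22315, Mul(-1, Pow(Add(-13009, Add(Rational(-79, 76), 1238)), Rational(1, 2)))) = Add(-22315, Mul(-1, Pow(Add(-13009, Rational(94009, 76)), Rational(1, 2)))) = Add(-22315, Mul(-1, Pow(Rational(-894675, 76), Rational(1, 2)))) = Add(-22315, Mul(-1, Mul(Rational(5, 38), I, Pow(679953, Rational(1, 2))))) = Add(-22315, Mul(Rational(-5, 38), I, Pow(679953, Rational(1, 2))))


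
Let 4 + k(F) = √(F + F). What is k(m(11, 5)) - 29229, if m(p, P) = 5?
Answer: -29233 + √10 ≈ -29230.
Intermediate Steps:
k(F) = -4 + √2*√F (k(F) = -4 + √(F + F) = -4 + √(2*F) = -4 + √2*√F)
k(m(11, 5)) - 29229 = (-4 + √2*√5) - 29229 = (-4 + √10) - 29229 = -29233 + √10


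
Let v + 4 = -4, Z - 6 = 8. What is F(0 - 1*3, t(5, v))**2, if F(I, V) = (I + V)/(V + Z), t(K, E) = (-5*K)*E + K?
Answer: 40804/47961 ≈ 0.85077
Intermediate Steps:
Z = 14 (Z = 6 + 8 = 14)
v = -8 (v = -4 - 4 = -8)
t(K, E) = K - 5*E*K (t(K, E) = -5*E*K + K = K - 5*E*K)
F(I, V) = (I + V)/(14 + V) (F(I, V) = (I + V)/(V + 14) = (I + V)/(14 + V))
F(0 - 1*3, t(5, v))**2 = (((0 - 1*3) + 5*(1 - 5*(-8)))/(14 + 5*(1 - 5*(-8))))**2 = (((0 - 3) + 5*(1 + 40))/(14 + 5*(1 + 40)))**2 = ((-3 + 5*41)/(14 + 5*41))**2 = ((-3 + 205)/(14 + 205))**2 = (202/219)**2 = 40804/47961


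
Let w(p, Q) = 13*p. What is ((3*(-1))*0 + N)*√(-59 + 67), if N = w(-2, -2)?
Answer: -52*√2 ≈ -73.539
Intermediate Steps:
N = -26 (N = 13*(-2) = -26)
((3*(-1))*0 + N)*√(-59 + 67) = ((3*(-1))*0 - 26)*√(-59 + 67) = (-3*0 - 26)*√8 = (0 - 26)*(2*√2) = -52*√2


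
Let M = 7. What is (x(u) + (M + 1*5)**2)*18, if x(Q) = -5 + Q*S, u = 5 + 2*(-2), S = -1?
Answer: 2484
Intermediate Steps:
u = 1 (u = 5 - 4 = 1)
x(Q) = -5 - Q (x(Q) = -5 + Q*(-1) = -5 - Q)
(x(u) + (M + 1*5)**2)*18 = ((-5 - 1*1) + (7 + 1*5)**2)*18 = ((-5 - 1) + (7 + 5)**2)*18 = (-6 + 12**2)*18 = (-6 + 144)*18 = 138*18 = 2484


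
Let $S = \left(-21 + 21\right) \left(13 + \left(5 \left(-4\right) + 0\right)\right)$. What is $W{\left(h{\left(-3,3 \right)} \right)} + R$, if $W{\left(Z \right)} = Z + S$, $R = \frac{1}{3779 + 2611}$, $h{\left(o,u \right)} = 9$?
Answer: $\frac{57511}{6390} \approx 9.0002$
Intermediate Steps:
$R = \frac{1}{6390} \approx 0.00015649$
$S = 0$ ($S = 0 \left(13 + \left(-20 + 0\right)\right) = 0 \left(13 - 20\right) = 0 \left(-7\right) = 0$)
$W{\left(Z \right)} = Z$ ($W{\left(Z \right)} = Z + 0 = Z$)
$W{\left(h{\left(-3,3 \right)} \right)} + R = 9 + \frac{1}{6390} = \frac{57511}{6390}$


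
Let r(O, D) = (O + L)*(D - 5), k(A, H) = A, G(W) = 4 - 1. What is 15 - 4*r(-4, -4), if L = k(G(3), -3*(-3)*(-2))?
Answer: -21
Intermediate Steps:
G(W) = 3
L = 3
r(O, D) = (-5 + D)*(3 + O) (r(O, D) = (O + 3)*(D - 5) = (3 + O)*(-5 + D) = (-5 + D)*(3 + O))
15 - 4*r(-4, -4) = 15 - 4*(-15 - 5*(-4) + 3*(-4) - 4*(-4)) = 15 - 4*(-15 + 20 - 12 + 16) = 15 - 4*9 = 15 - 36 = -21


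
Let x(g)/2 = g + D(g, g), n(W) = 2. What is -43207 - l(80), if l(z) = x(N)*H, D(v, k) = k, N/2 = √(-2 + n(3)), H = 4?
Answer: -43207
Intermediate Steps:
N = 0 (N = 2*√(-2 + 2) = 2*√0 = 2*0 = 0)
x(g) = 4*g (x(g) = 2*(g + g) = 2*(2*g) = 4*g)
l(z) = 0 (l(z) = (4*0)*4 = 0*4 = 0)
-43207 - l(80) = -43207 - 1*0 = -43207 + 0 = -43207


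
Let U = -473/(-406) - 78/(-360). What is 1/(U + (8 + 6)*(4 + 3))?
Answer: 12180/1210469 ≈ 0.010062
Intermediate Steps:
U = 16829/12180 (U = -473*(-1/406) - 78*(-1/360) = 473/406 + 13/60 = 16829/12180 ≈ 1.3817)
1/(U + (8 + 6)*(4 + 3)) = 1/(16829/12180 + (8 + 6)*(4 + 3)) = 1/(16829/12180 + 14*7) = 1/(16829/12180 + 98) = 1/(1210469/12180) = 12180/1210469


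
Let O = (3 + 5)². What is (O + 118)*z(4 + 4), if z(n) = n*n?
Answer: 11648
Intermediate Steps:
O = 64 (O = 8² = 64)
z(n) = n²
(O + 118)*z(4 + 4) = (64 + 118)*(4 + 4)² = 182*8² = 182*64 = 11648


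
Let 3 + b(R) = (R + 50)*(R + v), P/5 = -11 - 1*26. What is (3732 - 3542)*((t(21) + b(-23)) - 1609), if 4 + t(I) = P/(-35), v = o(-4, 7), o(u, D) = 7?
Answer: -2716810/7 ≈ -3.8812e+5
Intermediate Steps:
P = -185 (P = 5*(-11 - 1*26) = 5*(-11 - 26) = 5*(-37) = -185)
v = 7
t(I) = 9/7 (t(I) = -4 - 185/(-35) = -4 - 185*(-1/35) = -4 + 37/7 = 9/7)
b(R) = -3 + (7 + R)*(50 + R) (b(R) = -3 + (R + 50)*(R + 7) = -3 + (50 + R)*(7 + R) = -3 + (7 + R)*(50 + R))
(3732 - 3542)*((t(21) + b(-23)) - 1609) = (3732 - 3542)*((9/7 + (347 + (-23)**2 + 57*(-23))) - 1609) = 190*((9/7 + (347 + 529 - 1311)) - 1609) = 190*((9/7 - 435) - 1609) = 190*(-3036/7 - 1609) = 190*(-14299/7) = -2716810/7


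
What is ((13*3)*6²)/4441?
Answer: 1404/4441 ≈ 0.31614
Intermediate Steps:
((13*3)*6²)/4441 = (39*36)*(1/4441) = 1404*(1/4441) = 1404/4441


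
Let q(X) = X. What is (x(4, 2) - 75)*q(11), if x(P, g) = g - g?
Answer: -825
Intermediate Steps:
x(P, g) = 0
(x(4, 2) - 75)*q(11) = (0 - 75)*11 = -75*11 = -825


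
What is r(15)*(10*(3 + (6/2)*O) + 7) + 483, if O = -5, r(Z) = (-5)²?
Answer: -2342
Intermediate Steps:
r(Z) = 25
r(15)*(10*(3 + (6/2)*O) + 7) + 483 = 25*(10*(3 + (6/2)*(-5)) + 7) + 483 = 25*(10*(3 + (6*(½))*(-5)) + 7) + 483 = 25*(10*(3 + 3*(-5)) + 7) + 483 = 25*(10*(3 - 15) + 7) + 483 = 25*(10*(-12) + 7) + 483 = 25*(-120 + 7) + 483 = 25*(-113) + 483 = -2825 + 483 = -2342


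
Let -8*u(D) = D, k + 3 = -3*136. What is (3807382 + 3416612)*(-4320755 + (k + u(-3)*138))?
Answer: -62431406830629/2 ≈ -3.1216e+13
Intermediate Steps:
k = -411 (k = -3 - 3*136 = -3 - 408 = -411)
u(D) = -D/8
(3807382 + 3416612)*(-4320755 + (k + u(-3)*138)) = (3807382 + 3416612)*(-4320755 + (-411 - ⅛*(-3)*138)) = 7223994*(-4320755 + (-411 + (3/8)*138)) = 7223994*(-4320755 + (-411 + 207/4)) = 7223994*(-4320755 - 1437/4) = 7223994*(-17284457/4) = -62431406830629/2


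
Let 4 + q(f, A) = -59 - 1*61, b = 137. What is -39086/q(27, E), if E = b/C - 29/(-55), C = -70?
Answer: 19543/62 ≈ 315.21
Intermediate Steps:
E = -1101/770 (E = 137/(-70) - 29/(-55) = 137*(-1/70) - 29*(-1/55) = -137/70 + 29/55 = -1101/770 ≈ -1.4299)
q(f, A) = -124 (q(f, A) = -4 + (-59 - 1*61) = -4 + (-59 - 61) = -4 - 120 = -124)
-39086/q(27, E) = -39086/(-124) = -39086*(-1/124) = 19543/62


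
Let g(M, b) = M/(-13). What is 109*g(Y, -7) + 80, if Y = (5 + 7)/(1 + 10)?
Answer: 10132/143 ≈ 70.853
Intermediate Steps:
Y = 12/11 ≈ 1.0909
g(M, b) = -M/13 (g(M, b) = M*(-1/13) = -M/13)
109*g(Y, -7) + 80 = 109*(-1/13*12/11) + 80 = 109*(-12/143) + 80 = -1308/143 + 80 = 10132/143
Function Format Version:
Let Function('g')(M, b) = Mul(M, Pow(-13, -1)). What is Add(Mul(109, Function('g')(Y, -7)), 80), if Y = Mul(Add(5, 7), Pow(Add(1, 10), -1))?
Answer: Rational(10132, 143) ≈ 70.853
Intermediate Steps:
Y = Rational(12, 11) (Y = Mul(12, Pow(11, -1)) = Mul(12, Rational(1, 11)) = Rational(12, 11) ≈ 1.0909)
Function('g')(M, b) = Mul(Rational(-1, 13), M) (Function('g')(M, b) = Mul(M, Rational(-1, 13)) = Mul(Rational(-1, 13), M))
Add(Mul(109, Function('g')(Y, -7)), 80) = Add(Mul(109, Mul(Rational(-1, 13), Rational(12, 11))), 80) = Add(Mul(109, Rational(-12, 143)), 80) = Add(Rational(-1308, 143), 80) = Rational(10132, 143)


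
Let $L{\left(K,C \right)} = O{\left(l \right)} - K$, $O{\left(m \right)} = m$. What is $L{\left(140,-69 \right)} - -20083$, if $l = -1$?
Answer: $19942$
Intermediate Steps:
$L{\left(K,C \right)} = -1 - K$
$L{\left(140,-69 \right)} - -20083 = \left(-1 - 140\right) - -20083 = \left(-1 - 140\right) + 20083 = -141 + 20083 = 19942$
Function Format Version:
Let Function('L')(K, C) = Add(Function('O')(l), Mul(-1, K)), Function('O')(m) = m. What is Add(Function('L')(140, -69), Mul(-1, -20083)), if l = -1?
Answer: 19942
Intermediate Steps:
Function('L')(K, C) = Add(-1, Mul(-1, K))
Add(Function('L')(140, -69), Mul(-1, -20083)) = Add(Add(-1, Mul(-1, 140)), Mul(-1, -20083)) = Add(Add(-1, -140), 20083) = Add(-141, 20083) = 19942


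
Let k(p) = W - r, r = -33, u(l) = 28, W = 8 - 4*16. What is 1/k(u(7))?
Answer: -1/23 ≈ -0.043478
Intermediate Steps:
W = -56 (W = 8 - 64 = -56)
k(p) = -23 (k(p) = -56 - 1*(-33) = -56 + 33 = -23)
1/k(u(7)) = 1/(-23) = -1/23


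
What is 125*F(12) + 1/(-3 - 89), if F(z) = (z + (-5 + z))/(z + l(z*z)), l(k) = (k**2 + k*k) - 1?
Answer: 177017/3816436 ≈ 0.046383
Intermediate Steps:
l(k) = -1 + 2*k**2 (l(k) = (k**2 + k**2) - 1 = 2*k**2 - 1 = -1 + 2*k**2)
F(z) = (-5 + 2*z)/(-1 + z + 2*z**4) (F(z) = (z + (-5 + z))/(z + (-1 + 2*(z*z)**2)) = (-5 + 2*z)/(z + (-1 + 2*(z**2)**2)) = (-5 + 2*z)/(z + (-1 + 2*z**4)) = (-5 + 2*z)/(-1 + z + 2*z**4))
125*F(12) + 1/(-3 - 89) = 125*((-5 + 2*12)/(-1 + 12 + 2*12**4)) + 1/(-3 - 89) = 125*((-5 + 24)/(-1 + 12 + 2*20736)) + 1/(-92) = 125*(19/(-1 + 12 + 41472)) - 1/92 = 125*(19/41483) - 1/92 = 2375/41483 - 1/92 = 177017/3816436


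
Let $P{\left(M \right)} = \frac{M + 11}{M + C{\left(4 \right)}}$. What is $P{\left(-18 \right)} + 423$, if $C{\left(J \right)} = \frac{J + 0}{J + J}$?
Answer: $\frac{2117}{5} \approx 423.4$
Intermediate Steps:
$C{\left(J \right)} = \frac{1}{2}$ ($C{\left(J \right)} = \frac{J}{2 J} = J \frac{1}{2 J} = \frac{1}{2}$)
$P{\left(M \right)} = \frac{11 + M}{\frac{1}{2} + M}$ ($P{\left(M \right)} = \frac{M + 11}{M + \frac{1}{2}} = \frac{11 + M}{\frac{1}{2} + M}$)
$P{\left(-18 \right)} + 423 = \frac{2 \left(11 - 18\right)}{1 + 2 \left(-18\right)} + 423 = 2 \frac{1}{1 - 36} \left(-7\right) + 423 = 2 \frac{1}{-35} \left(-7\right) + 423 = 2 \left(- \frac{1}{35}\right) \left(-7\right) + 423 = \frac{2}{5} + 423 = \frac{2117}{5}$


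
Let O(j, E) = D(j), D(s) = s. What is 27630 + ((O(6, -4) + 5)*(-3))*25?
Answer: 26805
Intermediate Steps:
O(j, E) = j
27630 + ((O(6, -4) + 5)*(-3))*25 = 27630 + ((6 + 5)*(-3))*25 = 27630 + (11*(-3))*25 = 27630 - 33*25 = 27630 - 825 = 26805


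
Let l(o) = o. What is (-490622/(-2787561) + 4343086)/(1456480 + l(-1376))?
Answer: 3026654410967/1014047790336 ≈ 2.9847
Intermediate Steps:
(-490622/(-2787561) + 4343086)/(1456480 + l(-1376)) = (-490622/(-2787561) + 4343086)/(1456480 - 1376) = (-490622*(-1/2787561) + 4343086)/1455104 = (490622/2787561 + 4343086)*(1/1455104) = (12106617643868/2787561)*(1/1455104) = 3026654410967/1014047790336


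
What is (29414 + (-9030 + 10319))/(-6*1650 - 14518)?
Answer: -30703/24418 ≈ -1.2574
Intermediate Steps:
(29414 + (-9030 + 10319))/(-6*1650 - 14518) = (29414 + 1289)/(-9900 - 14518) = 30703/(-24418) = 30703*(-1/24418) = -30703/24418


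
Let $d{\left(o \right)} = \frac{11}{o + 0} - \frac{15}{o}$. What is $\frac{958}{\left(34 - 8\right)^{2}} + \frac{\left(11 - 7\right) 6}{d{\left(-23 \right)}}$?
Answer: $\frac{47123}{338} \approx 139.42$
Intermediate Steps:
$d{\left(o \right)} = - \frac{4}{o}$ ($d{\left(o \right)} = \frac{11}{o} - \frac{15}{o} = - \frac{4}{o}$)
$\frac{958}{\left(34 - 8\right)^{2}} + \frac{\left(11 - 7\right) 6}{d{\left(-23 \right)}} = \frac{958}{\left(34 - 8\right)^{2}} + \frac{\left(11 - 7\right) 6}{\left(-4\right) \frac{1}{-23}} = \frac{958}{26^{2}} + \frac{4 \cdot 6}{\left(-4\right) \left(- \frac{1}{23}\right)} = \frac{958}{676} + \frac{24}{\frac{4}{23}} = 958 \cdot \frac{1}{676} + 24 \cdot \frac{23}{4} = \frac{479}{338} + 138 = \frac{47123}{338}$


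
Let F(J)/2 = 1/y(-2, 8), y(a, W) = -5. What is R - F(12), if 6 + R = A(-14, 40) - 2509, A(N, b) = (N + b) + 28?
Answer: -12303/5 ≈ -2460.6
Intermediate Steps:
A(N, b) = 28 + N + b
R = -2461 (R = -6 + ((28 - 14 + 40) - 2509) = -6 + (54 - 2509) = -6 - 2455 = -2461)
F(J) = -2/5 (F(J) = 2/(-5) = 2*(-1/5) = -2/5)
R - F(12) = -2461 - 1*(-2/5) = -2461 + 2/5 = -12303/5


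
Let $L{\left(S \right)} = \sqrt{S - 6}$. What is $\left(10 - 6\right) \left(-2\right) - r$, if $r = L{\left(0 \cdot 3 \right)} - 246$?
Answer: $238 - i \sqrt{6} \approx 238.0 - 2.4495 i$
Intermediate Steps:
$L{\left(S \right)} = \sqrt{-6 + S}$
$r = -246 + i \sqrt{6}$ ($r = \sqrt{-6 + 0 \cdot 3} - 246 = \sqrt{-6 + 0} - 246 = \sqrt{-6} - 246 = i \sqrt{6} - 246 = -246 + i \sqrt{6} \approx -246.0 + 2.4495 i$)
$\left(10 - 6\right) \left(-2\right) - r = \left(10 - 6\right) \left(-2\right) - \left(-246 + i \sqrt{6}\right) = 4 \left(-2\right) + \left(246 - i \sqrt{6}\right) = -8 + \left(246 - i \sqrt{6}\right) = 238 - i \sqrt{6}$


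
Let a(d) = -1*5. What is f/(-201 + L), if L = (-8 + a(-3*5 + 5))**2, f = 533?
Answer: -533/32 ≈ -16.656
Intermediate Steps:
a(d) = -5
L = 169 (L = (-8 - 5)**2 = (-13)**2 = 169)
f/(-201 + L) = 533/(-201 + 169) = 533/(-32) = 533*(-1/32) = -533/32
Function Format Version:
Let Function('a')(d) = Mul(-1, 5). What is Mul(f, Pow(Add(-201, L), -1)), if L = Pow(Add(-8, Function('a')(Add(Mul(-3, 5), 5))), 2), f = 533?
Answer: Rational(-533, 32) ≈ -16.656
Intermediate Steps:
Function('a')(d) = -5
L = 169 (L = Pow(Add(-8, -5), 2) = Pow(-13, 2) = 169)
Mul(f, Pow(Add(-201, L), -1)) = Mul(533, Pow(Add(-201, 169), -1)) = Mul(533, Pow(-32, -1)) = Mul(533, Rational(-1, 32)) = Rational(-533, 32)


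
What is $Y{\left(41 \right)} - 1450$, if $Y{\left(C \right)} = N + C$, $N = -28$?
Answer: $-1437$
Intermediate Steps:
$Y{\left(C \right)} = -28 + C$
$Y{\left(41 \right)} - 1450 = \left(-28 + 41\right) - 1450 = 13 - 1450 = -1437$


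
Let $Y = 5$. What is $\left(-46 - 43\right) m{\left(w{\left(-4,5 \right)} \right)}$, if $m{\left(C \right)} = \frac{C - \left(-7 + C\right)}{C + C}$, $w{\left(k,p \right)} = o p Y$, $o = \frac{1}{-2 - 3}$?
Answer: $\frac{623}{10} \approx 62.3$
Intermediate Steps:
$o = - \frac{1}{5}$ ($o = \frac{1}{-5} = - \frac{1}{5} \approx -0.2$)
$w{\left(k,p \right)} = - p$ ($w{\left(k,p \right)} = - \frac{p}{5} \cdot 5 = - p$)
$m{\left(C \right)} = \frac{7}{2 C}$
$\left(-46 - 43\right) m{\left(w{\left(-4,5 \right)} \right)} = \left(-46 - 43\right) \frac{7}{2 \left(\left(-1\right) 5\right)} = - 89 \frac{7}{2 \left(-5\right)} = - 89 \cdot \frac{7}{2} \left(- \frac{1}{5}\right) = \left(-89\right) \left(- \frac{7}{10}\right) = \frac{623}{10}$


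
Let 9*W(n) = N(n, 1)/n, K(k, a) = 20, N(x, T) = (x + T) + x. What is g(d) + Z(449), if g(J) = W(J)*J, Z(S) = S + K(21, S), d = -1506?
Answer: 1210/9 ≈ 134.44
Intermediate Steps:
N(x, T) = T + 2*x (N(x, T) = (T + x) + x = T + 2*x)
W(n) = (1 + 2*n)/(9*n) (W(n) = ((1 + 2*n)/n)/9 = (1 + 2*n)/(9*n))
Z(S) = 20 + S (Z(S) = S + 20 = 20 + S)
g(J) = ⅑ + 2*J/9 (g(J) = ((1 + 2*J)/(9*J))*J = ⅑ + 2*J/9)
g(d) + Z(449) = (⅑ + (2/9)*(-1506)) + (20 + 449) = (⅑ - 1004/3) + 469 = -3011/9 + 469 = 1210/9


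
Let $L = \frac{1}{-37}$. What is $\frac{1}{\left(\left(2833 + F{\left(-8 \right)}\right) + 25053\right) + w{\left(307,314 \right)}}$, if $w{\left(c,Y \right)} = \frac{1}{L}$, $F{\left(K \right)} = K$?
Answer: $\frac{1}{27841} \approx 3.5918 \cdot 10^{-5}$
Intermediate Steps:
$L = - \frac{1}{37} \approx -0.027027$
$w{\left(c,Y \right)} = -37$ ($w{\left(c,Y \right)} = \frac{1}{- \frac{1}{37}} = -37$)
$\frac{1}{\left(\left(2833 + F{\left(-8 \right)}\right) + 25053\right) + w{\left(307,314 \right)}} = \frac{1}{\left(\left(2833 - 8\right) + 25053\right) - 37} = \frac{1}{\left(2825 + 25053\right) - 37} = \frac{1}{27878 - 37} = \frac{1}{27841}$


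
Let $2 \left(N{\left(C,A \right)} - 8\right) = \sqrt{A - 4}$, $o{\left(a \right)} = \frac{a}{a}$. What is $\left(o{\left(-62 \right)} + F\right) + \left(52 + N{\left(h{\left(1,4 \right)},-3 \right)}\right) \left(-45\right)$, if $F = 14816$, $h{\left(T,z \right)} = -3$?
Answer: $12117 - \frac{45 i \sqrt{7}}{2} \approx 12117.0 - 59.529 i$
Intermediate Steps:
$o{\left(a \right)} = 1$
$N{\left(C,A \right)} = 8 + \frac{\sqrt{-4 + A}}{2}$ ($N{\left(C,A \right)} = 8 + \frac{\sqrt{A - 4}}{2} = 8 + \frac{\sqrt{-4 + A}}{2}$)
$\left(o{\left(-62 \right)} + F\right) + \left(52 + N{\left(h{\left(1,4 \right)},-3 \right)}\right) \left(-45\right) = \left(1 + 14816\right) + \left(52 + \left(8 + \frac{\sqrt{-4 - 3}}{2}\right)\right) \left(-45\right) = 14817 + \left(52 + \left(8 + \frac{\sqrt{-7}}{2}\right)\right) \left(-45\right) = 14817 + \left(52 + \left(8 + \frac{i \sqrt{7}}{2}\right)\right) \left(-45\right) = 14817 + \left(60 + \frac{i \sqrt{7}}{2}\right) \left(-45\right) = 14817 - \left(2700 + \frac{45 i \sqrt{7}}{2}\right) = 12117 - \frac{45 i \sqrt{7}}{2}$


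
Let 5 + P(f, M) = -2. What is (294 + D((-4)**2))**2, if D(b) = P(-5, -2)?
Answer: 82369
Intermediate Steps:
P(f, M) = -7 (P(f, M) = -5 - 2 = -7)
D(b) = -7
(294 + D((-4)**2))**2 = (294 - 7)**2 = 287**2 = 82369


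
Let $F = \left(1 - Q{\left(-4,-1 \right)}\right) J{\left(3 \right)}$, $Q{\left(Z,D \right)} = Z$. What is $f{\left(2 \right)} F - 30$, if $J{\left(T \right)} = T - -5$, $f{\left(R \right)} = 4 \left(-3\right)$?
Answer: $-510$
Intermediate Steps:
$f{\left(R \right)} = -12$
$J{\left(T \right)} = 5 + T$ ($J{\left(T \right)} = T + 5 = 5 + T$)
$F = 40$ ($F = \left(1 - -4\right) \left(5 + 3\right) = \left(1 + 4\right) 8 = 5 \cdot 8 = 40$)
$f{\left(2 \right)} F - 30 = \left(-12\right) 40 - 30 = -480 - 30 = -510$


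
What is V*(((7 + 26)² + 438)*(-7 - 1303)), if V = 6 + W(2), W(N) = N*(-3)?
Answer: 0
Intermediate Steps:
W(N) = -3*N
V = 0 (V = 6 - 3*2 = 6 - 6 = 0)
V*(((7 + 26)² + 438)*(-7 - 1303)) = 0*(((7 + 26)² + 438)*(-7 - 1303)) = 0*((33² + 438)*(-1310)) = 0*((1089 + 438)*(-1310)) = 0*(1527*(-1310)) = 0*(-2000370) = 0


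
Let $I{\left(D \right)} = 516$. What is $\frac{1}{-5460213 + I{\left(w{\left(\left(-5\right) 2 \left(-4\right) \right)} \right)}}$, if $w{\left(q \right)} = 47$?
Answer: $- \frac{1}{5459697} \approx -1.8316 \cdot 10^{-7}$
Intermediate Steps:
$\frac{1}{-5460213 + I{\left(w{\left(\left(-5\right) 2 \left(-4\right) \right)} \right)}} = \frac{1}{-5460213 + 516} = \frac{1}{-5459697} = - \frac{1}{5459697}$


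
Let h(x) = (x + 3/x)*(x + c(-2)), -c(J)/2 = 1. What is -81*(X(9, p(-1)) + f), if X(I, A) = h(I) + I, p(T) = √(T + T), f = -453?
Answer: 30672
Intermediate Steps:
c(J) = -2 (c(J) = -2*1 = -2)
h(x) = (-2 + x)*(x + 3/x) (h(x) = (x + 3/x)*(x - 2) = (x + 3/x)*(-2 + x) = (-2 + x)*(x + 3/x))
p(T) = √2*√T (p(T) = √(2*T) = √2*√T)
X(I, A) = 3 + I² - I - 6/I (X(I, A) = (3 + I² - 6/I - 2*I) + I = 3 + I² - I - 6/I)
-81*(X(9, p(-1)) + f) = -81*((3 + 9² - 1*9 - 6/9) - 453) = -81*((3 + 81 - 9 - 6*⅑) - 453) = -81*((3 + 81 - 9 - ⅔) - 453) = -81*(223/3 - 453) = -81*(-1136/3) = 30672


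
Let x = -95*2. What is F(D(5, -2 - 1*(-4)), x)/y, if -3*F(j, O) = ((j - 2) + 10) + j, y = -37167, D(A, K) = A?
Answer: 2/12389 ≈ 0.00016143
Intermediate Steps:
x = -190
F(j, O) = -8/3 - 2*j/3 (F(j, O) = -(((j - 2) + 10) + j)/3 = -(((-2 + j) + 10) + j)/3 = -((8 + j) + j)/3 = -(8 + 2*j)/3 = -8/3 - 2*j/3)
F(D(5, -2 - 1*(-4)), x)/y = (-8/3 - ⅔*5)/(-37167) = (-8/3 - 10/3)*(-1/37167) = -6*(-1/37167) = 2/12389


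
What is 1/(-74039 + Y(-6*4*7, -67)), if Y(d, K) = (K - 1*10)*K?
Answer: -1/68880 ≈ -1.4518e-5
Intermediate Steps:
Y(d, K) = K*(-10 + K) (Y(d, K) = (K - 10)*K = (-10 + K)*K = K*(-10 + K))
1/(-74039 + Y(-6*4*7, -67)) = 1/(-74039 - 67*(-10 - 67)) = 1/(-74039 - 67*(-77)) = 1/(-74039 + 5159) = 1/(-68880) = -1/68880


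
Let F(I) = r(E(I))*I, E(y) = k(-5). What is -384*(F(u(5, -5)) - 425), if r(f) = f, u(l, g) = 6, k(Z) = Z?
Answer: 174720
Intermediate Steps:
E(y) = -5
F(I) = -5*I
-384*(F(u(5, -5)) - 425) = -384*(-5*6 - 425) = -384*(-30 - 425) = -384*(-455) = 174720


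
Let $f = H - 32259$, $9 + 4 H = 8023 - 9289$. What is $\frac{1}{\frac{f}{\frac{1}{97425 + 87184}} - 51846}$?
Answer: $- \frac{4}{24056790783} \approx -1.6627 \cdot 10^{-10}$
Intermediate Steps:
$H = - \frac{1275}{4}$ ($H = - \frac{9}{4} + \frac{8023 - 9289}{4} = - \frac{9}{4} + \frac{1}{4} \left(-1266\right) = - \frac{9}{4} - \frac{633}{2} = - \frac{1275}{4} \approx -318.75$)
$f = - \frac{130311}{4}$ ($f = - \frac{1275}{4} - 32259 = - \frac{130311}{4} \approx -32578.0$)
$\frac{1}{\frac{f}{\frac{1}{97425 + 87184}} - 51846} = \frac{1}{- \frac{130311}{4 \frac{1}{97425 + 87184}} - 51846} = \frac{1}{- \frac{130311}{4 \cdot \frac{1}{184609}} - 51846} = \frac{1}{- \frac{130311 \frac{1}{\frac{1}{184609}}}{4} - 51846} = \frac{1}{\left(- \frac{130311}{4}\right) 184609 - 51846} = \frac{1}{- \frac{24056583399}{4} - 51846} = \frac{1}{- \frac{24056790783}{4}} = - \frac{4}{24056790783}$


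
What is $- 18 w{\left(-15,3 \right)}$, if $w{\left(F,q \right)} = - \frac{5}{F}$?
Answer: $-6$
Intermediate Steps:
$- 18 w{\left(-15,3 \right)} = - 18 \left(- \frac{5}{-15}\right) = - 18 \left(\left(-5\right) \left(- \frac{1}{15}\right)\right) = \left(-18\right) \frac{1}{3} = -6$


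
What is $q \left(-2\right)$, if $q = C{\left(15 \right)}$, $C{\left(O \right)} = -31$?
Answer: $62$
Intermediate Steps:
$q = -31$
$q \left(-2\right) = \left(-31\right) \left(-2\right) = 62$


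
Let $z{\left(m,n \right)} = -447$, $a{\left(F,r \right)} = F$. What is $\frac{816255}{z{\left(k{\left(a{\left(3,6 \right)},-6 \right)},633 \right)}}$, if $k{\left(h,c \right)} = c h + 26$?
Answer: $- \frac{272085}{149} \approx -1826.1$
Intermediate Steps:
$k{\left(h,c \right)} = 26 + c h$
$\frac{816255}{z{\left(k{\left(a{\left(3,6 \right)},-6 \right)},633 \right)}} = \frac{816255}{-447} = 816255 \left(- \frac{1}{447}\right) = - \frac{272085}{149}$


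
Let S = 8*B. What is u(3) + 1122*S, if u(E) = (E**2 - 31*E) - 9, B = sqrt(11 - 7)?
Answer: 17859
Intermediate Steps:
B = 2 (B = sqrt(4) = 2)
u(E) = -9 + E**2 - 31*E
S = 16 (S = 8*2 = 16)
u(3) + 1122*S = (-9 + 3**2 - 31*3) + 1122*16 = (-9 + 9 - 93) + 17952 = -93 + 17952 = 17859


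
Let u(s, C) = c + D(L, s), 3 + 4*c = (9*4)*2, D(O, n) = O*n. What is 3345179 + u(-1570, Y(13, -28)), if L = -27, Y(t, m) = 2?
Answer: 13550345/4 ≈ 3.3876e+6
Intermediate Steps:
c = 69/4 (c = -¾ + ((9*4)*2)/4 = -¾ + (36*2)/4 = -¾ + (¼)*72 = -¾ + 18 = 69/4 ≈ 17.250)
u(s, C) = 69/4 - 27*s
3345179 + u(-1570, Y(13, -28)) = 3345179 + (69/4 - 27*(-1570)) = 3345179 + (69/4 + 42390) = 3345179 + 169629/4 = 13550345/4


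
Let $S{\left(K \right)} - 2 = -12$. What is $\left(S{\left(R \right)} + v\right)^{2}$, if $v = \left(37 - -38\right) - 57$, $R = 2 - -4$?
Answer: $64$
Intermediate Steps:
$R = 6$ ($R = 2 + 4 = 6$)
$S{\left(K \right)} = -10$ ($S{\left(K \right)} = 2 - 12 = -10$)
$v = 18$ ($v = \left(37 + 38\right) - 57 = 75 - 57 = 18$)
$\left(S{\left(R \right)} + v\right)^{2} = \left(-10 + 18\right)^{2} = 8^{2} = 64$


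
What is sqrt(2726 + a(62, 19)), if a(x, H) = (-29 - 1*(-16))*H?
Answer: sqrt(2479) ≈ 49.790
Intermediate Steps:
a(x, H) = -13*H (a(x, H) = (-29 + 16)*H = -13*H)
sqrt(2726 + a(62, 19)) = sqrt(2726 - 13*19) = sqrt(2726 - 247) = sqrt(2479)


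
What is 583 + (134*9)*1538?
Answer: 1855411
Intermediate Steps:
583 + (134*9)*1538 = 583 + 1206*1538 = 583 + 1854828 = 1855411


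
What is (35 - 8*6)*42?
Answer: -546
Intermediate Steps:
(35 - 8*6)*42 = (35 - 48)*42 = -13*42 = -546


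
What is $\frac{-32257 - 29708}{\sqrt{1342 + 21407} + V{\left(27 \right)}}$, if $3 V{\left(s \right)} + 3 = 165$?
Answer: $\frac{1115370}{6611} - \frac{20655 \sqrt{22749}}{6611} \approx -302.52$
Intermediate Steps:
$V{\left(s \right)} = 54$ ($V{\left(s \right)} = -1 + \frac{1}{3} \cdot 165 = -1 + 55 = 54$)
$\frac{-32257 - 29708}{\sqrt{1342 + 21407} + V{\left(27 \right)}} = \frac{-32257 - 29708}{\sqrt{1342 + 21407} + 54} = - \frac{61965}{\sqrt{22749} + 54} = - \frac{61965}{54 + \sqrt{22749}}$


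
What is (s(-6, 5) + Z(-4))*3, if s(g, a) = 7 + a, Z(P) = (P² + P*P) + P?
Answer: 120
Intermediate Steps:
Z(P) = P + 2*P² (Z(P) = (P² + P²) + P = 2*P² + P = P + 2*P²)
(s(-6, 5) + Z(-4))*3 = ((7 + 5) - 4*(1 + 2*(-4)))*3 = (12 - 4*(1 - 8))*3 = (12 - 4*(-7))*3 = (12 + 28)*3 = 40*3 = 120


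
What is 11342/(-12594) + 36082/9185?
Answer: 175120219/57837945 ≈ 3.0278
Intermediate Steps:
11342/(-12594) + 36082/9185 = 11342*(-1/12594) + 36082*(1/9185) = -5671/6297 + 36082/9185 = 175120219/57837945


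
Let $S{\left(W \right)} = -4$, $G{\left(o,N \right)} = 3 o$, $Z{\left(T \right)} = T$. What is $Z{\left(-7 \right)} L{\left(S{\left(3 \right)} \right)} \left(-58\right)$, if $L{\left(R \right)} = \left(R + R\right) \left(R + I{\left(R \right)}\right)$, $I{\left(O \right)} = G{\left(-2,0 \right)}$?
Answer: $32480$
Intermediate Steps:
$I{\left(O \right)} = -6$ ($I{\left(O \right)} = 3 \left(-2\right) = -6$)
$L{\left(R \right)} = 2 R \left(-6 + R\right)$ ($L{\left(R \right)} = \left(R + R\right) \left(R - 6\right) = 2 R \left(-6 + R\right)$)
$Z{\left(-7 \right)} L{\left(S{\left(3 \right)} \right)} \left(-58\right) = - 7 \cdot 2 \left(-4\right) \left(-6 - 4\right) \left(-58\right) = - 7 \cdot 2 \left(-4\right) \left(-10\right) \left(-58\right) = \left(-7\right) 80 \left(-58\right) = \left(-560\right) \left(-58\right) = 32480$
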